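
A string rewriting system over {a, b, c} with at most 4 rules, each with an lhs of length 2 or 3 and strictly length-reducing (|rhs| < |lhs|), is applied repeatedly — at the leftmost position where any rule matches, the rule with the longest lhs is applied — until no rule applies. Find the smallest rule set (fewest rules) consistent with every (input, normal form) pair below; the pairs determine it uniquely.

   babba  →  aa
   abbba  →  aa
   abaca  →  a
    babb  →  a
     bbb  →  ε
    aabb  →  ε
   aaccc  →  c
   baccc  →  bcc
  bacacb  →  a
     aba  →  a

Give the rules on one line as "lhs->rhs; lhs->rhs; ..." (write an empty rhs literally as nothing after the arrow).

  | babba => bba => aa
  | abbba => bba => aa
  | abaca => aca => a
  | babb => bb => a

ab->; ac->; bb->a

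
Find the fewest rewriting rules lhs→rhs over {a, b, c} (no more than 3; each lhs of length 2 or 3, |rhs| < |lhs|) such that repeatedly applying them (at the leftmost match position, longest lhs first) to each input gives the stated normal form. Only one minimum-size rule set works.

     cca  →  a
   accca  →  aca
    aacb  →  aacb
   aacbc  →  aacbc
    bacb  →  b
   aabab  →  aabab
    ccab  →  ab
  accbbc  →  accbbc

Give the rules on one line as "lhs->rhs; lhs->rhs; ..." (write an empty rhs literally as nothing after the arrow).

bac->; cca->a

  | cca => a
  | accca => aca
  | aacb
  | aacbc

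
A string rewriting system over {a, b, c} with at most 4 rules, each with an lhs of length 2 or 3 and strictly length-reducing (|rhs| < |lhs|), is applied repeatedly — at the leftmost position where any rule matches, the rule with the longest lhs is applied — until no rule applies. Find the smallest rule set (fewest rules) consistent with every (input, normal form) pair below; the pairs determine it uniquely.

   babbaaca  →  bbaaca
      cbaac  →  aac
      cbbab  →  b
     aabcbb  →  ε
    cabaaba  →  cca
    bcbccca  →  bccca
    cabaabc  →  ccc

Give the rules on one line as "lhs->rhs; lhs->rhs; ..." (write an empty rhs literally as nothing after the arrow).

aab->c; ab->; cb->

  | babbaaca => bbaaca
  | cbaac => aac
  | cbbab => bab => b
  | aabcbb => ccbb => cb => ε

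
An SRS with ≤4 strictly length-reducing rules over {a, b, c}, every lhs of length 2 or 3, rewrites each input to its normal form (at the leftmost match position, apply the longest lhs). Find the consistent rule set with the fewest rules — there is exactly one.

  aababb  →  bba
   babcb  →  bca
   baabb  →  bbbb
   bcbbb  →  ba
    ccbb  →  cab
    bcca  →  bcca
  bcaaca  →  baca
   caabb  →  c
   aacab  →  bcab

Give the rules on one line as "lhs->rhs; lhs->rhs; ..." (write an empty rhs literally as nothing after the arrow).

aa->b; abb->c; bab->bc; cb->a

  | aababb => bbabb => bbcb => bba
  | babcb => bccb => bca
  | baabb => bbbb
  | bcbbb => babb => bcb => ba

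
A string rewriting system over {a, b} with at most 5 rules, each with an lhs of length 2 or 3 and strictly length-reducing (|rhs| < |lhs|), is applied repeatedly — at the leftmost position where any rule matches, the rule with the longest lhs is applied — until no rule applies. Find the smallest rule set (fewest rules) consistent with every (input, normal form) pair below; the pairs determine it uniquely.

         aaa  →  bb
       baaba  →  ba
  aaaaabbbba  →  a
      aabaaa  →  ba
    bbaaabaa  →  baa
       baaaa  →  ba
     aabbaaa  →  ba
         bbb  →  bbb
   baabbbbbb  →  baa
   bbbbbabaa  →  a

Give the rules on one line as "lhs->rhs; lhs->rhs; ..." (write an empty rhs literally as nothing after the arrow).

  | aaa => bb
  | baaba => bab => ba
  | aaaaabbbba => bbaabbbba => aabbbba => aabbba => aabba => aaba => ab => a
  | aabaaa => abaa => ba

aaa->bb; ab->a; aba->b; bba->a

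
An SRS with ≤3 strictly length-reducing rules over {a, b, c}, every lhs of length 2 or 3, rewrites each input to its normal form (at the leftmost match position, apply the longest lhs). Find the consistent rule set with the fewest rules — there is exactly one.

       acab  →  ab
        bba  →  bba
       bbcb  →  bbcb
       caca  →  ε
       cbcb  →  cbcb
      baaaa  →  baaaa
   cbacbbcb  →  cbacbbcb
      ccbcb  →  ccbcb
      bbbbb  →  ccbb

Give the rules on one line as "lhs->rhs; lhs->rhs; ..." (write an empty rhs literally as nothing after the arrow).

  | acab => ab
  | bba
  | bbcb
  | caca => ca => ε

bbb->cc; ca->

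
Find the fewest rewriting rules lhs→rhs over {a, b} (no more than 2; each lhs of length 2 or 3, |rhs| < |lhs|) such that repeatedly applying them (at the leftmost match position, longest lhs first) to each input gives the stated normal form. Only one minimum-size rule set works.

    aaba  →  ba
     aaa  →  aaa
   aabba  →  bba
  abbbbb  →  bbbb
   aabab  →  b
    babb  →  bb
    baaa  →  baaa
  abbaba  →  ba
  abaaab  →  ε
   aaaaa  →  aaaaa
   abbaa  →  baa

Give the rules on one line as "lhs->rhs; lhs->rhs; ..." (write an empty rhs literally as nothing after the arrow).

aab->b; ab->

  | aaba => ba
  | aaa
  | aabba => bba
  | abbbbb => bbbb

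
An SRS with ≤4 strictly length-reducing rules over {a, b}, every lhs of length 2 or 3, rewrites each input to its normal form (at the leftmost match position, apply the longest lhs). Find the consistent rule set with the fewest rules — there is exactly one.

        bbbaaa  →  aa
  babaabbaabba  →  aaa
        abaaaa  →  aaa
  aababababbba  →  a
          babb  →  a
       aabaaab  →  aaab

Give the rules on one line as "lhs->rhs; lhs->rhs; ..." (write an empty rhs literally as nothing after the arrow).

  | bbbaaa => abaaa => aa
  | babaabbaabba => baabbaabba => bbaabba => aaabba => aaa
  | abaaaa => aaa
  | aababababbba => aabababbba => aababbba => aabbba => aba => a

abb->; ba->; baa->; bb->a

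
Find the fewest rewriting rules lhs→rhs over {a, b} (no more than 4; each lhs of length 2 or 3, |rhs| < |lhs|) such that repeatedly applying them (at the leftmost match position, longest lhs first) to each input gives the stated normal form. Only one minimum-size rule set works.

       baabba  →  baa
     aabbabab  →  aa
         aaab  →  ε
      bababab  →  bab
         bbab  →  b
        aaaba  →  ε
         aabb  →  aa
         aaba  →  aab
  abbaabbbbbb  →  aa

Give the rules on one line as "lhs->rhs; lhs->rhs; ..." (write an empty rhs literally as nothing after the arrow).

  | baabba => baa
  | aabbabab => aabab => aabb => aa
  | aaab => bb => ε
  | bababab => babbab => bab

aaa->b; aba->ab; bb->; bba->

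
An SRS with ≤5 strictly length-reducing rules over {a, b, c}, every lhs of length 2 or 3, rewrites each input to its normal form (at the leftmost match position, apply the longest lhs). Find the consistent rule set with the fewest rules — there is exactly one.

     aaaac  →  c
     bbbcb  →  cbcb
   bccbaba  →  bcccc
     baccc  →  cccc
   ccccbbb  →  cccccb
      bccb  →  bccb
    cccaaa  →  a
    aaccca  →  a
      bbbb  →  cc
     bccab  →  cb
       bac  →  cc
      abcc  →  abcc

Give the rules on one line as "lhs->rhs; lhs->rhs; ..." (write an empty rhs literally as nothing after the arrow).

aa->; ba->c; bb->c; ca->a

  | aaaac => aac => c
  | bbbcb => cbcb
  | bccbaba => bcccba => bcccc
  | baccc => cccc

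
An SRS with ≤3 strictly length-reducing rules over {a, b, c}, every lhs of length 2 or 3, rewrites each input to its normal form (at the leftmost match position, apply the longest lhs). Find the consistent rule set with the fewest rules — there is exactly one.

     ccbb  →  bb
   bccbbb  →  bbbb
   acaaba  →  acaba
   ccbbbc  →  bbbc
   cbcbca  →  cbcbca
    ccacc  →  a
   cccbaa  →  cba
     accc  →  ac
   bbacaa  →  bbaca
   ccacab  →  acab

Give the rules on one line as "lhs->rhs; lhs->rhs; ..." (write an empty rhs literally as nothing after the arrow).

  | ccbb => bb
  | bccbbb => bbbb
  | acaaba => acaba
  | ccbbbc => bbbc

aa->a; cc->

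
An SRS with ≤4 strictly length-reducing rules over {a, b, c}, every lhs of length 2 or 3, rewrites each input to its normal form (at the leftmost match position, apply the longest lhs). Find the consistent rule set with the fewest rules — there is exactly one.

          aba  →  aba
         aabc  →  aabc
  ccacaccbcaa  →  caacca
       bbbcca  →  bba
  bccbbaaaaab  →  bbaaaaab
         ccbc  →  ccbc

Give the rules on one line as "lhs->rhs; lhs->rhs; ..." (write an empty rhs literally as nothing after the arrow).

  | aba
  | aabc
  | ccacaccbcaa => caaccbcaa => caacca
  | bbbcca => bba

bca->; bcc->; cac->a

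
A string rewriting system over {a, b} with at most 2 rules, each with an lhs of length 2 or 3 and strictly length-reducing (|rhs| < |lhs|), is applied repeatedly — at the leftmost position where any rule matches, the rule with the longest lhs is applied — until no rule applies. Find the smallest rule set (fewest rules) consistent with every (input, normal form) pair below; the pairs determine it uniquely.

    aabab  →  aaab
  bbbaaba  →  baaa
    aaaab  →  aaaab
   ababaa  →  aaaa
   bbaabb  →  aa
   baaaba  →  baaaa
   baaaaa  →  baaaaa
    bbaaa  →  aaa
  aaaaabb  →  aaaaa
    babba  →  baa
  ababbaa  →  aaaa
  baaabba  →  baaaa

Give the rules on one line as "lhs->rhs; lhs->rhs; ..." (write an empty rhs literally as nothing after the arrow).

  | aabab => aaab
  | bbbaaba => baaba => baaa
  | aaaab
  | ababaa => aabaa => aaaa

aba->aa; bb->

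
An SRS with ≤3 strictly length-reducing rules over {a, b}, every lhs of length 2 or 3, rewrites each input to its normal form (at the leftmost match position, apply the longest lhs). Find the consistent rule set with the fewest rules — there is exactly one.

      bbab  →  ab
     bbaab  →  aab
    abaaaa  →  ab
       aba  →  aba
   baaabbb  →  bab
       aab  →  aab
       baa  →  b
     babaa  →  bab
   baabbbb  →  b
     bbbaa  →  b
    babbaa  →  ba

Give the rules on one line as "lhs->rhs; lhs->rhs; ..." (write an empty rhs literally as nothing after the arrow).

  | bbab => ab
  | bbaab => aab
  | abaaaa => abaa => ab
  | aba

baa->b; bb->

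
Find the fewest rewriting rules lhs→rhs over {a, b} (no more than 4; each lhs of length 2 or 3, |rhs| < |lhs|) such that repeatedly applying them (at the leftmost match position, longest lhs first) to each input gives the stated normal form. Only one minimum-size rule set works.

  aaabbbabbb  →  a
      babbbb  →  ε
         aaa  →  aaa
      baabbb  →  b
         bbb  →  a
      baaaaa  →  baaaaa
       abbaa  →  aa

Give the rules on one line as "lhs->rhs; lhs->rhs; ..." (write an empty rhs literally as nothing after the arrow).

ab->b; bb->; bbb->a

  | aaabbbabbb => aabbbabbb => abbbabbb => bbbabbb => aabbb => abbb => bbb => a
  | babbbb => bbbbb => abb => bb => ε
  | aaa
  | baabbb => babbb => bbbb => ab => b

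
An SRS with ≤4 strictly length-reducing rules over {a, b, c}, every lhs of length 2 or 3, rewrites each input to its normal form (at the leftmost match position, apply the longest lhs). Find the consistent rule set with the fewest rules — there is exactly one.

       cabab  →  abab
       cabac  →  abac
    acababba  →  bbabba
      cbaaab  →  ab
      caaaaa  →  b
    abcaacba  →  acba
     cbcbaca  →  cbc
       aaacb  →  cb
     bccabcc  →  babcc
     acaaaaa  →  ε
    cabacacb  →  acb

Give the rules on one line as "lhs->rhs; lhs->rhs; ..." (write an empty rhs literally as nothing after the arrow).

aa->b; aaa->; baa->; ca->a

  | cabab => abab
  | cabac => abac
  | acababba => aababba => bbabba
  | cbaaab => cab => ab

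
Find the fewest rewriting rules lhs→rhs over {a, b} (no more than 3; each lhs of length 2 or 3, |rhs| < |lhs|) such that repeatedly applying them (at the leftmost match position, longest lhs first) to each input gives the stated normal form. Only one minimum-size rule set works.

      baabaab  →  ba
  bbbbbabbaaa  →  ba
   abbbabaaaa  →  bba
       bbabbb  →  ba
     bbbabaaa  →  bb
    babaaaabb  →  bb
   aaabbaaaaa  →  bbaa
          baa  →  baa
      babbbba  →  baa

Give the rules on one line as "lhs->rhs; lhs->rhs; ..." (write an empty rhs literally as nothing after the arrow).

  | baabaab => babaab => bbaab => bbab => bbb => ba
  | bbbbbabbaaa => babbabbaaa => bbbabbaaa => baabbaaa => babbaaa => bbbaaa => baaaa => ba
  | abbbabaaaa => bbbabaaaa => baabaaaa => babaaaa => bbaaaa => bba
  | bbabbb => bbbbb => babb => bbb => ba

aaa->; ab->b; bbb->ba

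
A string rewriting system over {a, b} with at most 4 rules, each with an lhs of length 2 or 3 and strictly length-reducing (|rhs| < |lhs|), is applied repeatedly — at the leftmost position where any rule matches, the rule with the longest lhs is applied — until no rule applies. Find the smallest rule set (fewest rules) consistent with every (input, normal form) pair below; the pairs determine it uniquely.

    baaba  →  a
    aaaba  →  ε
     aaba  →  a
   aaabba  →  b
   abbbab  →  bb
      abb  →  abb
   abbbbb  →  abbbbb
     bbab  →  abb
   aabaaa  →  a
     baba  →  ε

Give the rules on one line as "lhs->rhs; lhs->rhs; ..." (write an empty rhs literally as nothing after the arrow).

  | baaba => aaba => ba => a
  | aaaba => aba => aa => ε
  | aaba => ba => a
  | aaabba => abba => aab => b

aa->; ba->a; bba->ab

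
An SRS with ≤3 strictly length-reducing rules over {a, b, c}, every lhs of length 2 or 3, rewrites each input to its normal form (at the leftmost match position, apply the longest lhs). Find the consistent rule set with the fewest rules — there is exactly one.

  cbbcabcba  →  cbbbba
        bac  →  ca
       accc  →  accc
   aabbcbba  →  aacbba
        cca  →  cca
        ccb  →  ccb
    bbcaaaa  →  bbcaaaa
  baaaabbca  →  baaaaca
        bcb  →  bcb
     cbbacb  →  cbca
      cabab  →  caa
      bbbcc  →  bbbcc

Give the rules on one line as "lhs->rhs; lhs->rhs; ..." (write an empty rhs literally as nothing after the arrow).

  | cbbcabcba => cbbcacba => cbbbba
  | bac => ca
  | accc
  | aabbcbba => aabcbba => aacbba

ab->a; bac->ca; cac->b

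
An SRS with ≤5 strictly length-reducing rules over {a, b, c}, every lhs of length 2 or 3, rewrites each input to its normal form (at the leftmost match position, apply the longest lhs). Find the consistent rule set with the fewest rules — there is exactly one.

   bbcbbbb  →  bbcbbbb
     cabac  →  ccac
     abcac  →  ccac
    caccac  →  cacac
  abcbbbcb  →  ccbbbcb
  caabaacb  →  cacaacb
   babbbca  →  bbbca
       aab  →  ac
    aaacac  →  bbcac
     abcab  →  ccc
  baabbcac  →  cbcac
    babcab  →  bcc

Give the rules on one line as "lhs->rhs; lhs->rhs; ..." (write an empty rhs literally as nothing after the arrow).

  | bbcbbbb
  | cabac => ccac
  | abcac => ccac
  | caccac => cacac

aaa->bb; ab->c; acc->ac; ba->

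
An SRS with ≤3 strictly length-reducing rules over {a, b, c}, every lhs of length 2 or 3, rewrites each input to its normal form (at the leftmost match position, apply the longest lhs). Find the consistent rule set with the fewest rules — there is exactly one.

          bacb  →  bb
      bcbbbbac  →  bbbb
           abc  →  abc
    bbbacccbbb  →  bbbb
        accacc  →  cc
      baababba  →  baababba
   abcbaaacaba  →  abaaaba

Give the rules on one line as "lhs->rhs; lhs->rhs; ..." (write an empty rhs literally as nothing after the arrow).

  | bacb => bb
  | bcbbbbac => bbbbac => bbbb
  | abc
  | bbbacccbbb => bbbccbbb => bbbcbb => bbbb

ac->; cb->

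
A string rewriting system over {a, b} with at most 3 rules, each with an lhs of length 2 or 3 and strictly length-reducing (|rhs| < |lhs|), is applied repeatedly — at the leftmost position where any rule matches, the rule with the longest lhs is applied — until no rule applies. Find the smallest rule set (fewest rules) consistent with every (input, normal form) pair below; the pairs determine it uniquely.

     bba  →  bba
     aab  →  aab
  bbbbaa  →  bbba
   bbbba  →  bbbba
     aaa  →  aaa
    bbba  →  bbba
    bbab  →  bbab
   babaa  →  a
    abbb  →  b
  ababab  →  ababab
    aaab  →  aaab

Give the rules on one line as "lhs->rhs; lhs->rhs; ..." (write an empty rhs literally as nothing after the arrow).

abb->; baa->a

  | bba
  | aab
  | bbbbaa => bbba
  | bbbba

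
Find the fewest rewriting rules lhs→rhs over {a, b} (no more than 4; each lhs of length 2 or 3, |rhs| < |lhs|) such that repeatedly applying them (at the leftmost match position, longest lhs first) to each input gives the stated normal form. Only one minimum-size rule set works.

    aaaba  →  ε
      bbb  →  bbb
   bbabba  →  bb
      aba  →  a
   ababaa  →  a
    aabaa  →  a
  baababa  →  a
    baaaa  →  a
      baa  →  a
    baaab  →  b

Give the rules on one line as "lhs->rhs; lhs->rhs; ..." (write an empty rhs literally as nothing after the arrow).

  | aaaba => aaba => ba => ε
  | bbb
  | bbabba => bbba => bb
  | aba => a

aa->a; aab->b; ba->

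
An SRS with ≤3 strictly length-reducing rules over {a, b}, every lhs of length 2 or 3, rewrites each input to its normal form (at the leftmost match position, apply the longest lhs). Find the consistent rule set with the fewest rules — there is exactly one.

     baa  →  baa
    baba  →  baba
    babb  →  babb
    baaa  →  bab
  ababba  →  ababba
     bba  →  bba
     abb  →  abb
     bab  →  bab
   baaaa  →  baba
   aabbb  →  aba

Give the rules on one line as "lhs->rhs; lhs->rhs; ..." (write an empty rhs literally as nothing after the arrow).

  | baa
  | baba
  | babb
  | baaa => bab

aaa->ab; bbb->aa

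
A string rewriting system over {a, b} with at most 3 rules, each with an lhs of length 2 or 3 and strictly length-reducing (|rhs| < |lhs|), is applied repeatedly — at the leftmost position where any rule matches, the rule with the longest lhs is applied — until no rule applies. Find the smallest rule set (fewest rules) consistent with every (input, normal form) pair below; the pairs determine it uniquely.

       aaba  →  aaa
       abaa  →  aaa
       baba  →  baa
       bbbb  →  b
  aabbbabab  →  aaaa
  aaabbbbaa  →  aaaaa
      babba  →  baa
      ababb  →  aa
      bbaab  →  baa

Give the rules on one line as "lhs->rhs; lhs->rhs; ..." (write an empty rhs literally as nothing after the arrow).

ab->a; bb->b

  | aaba => aaa
  | abaa => aaa
  | baba => baa
  | bbbb => bbb => bb => b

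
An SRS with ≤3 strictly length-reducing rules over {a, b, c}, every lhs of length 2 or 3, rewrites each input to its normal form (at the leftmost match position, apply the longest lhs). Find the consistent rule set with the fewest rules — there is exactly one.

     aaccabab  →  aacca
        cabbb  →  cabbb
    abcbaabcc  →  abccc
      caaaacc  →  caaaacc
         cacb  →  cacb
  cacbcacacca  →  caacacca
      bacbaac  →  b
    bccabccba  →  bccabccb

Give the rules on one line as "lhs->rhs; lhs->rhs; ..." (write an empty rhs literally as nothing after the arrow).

ba->b; bab->; cbc->

  | aaccabab => aacca
  | cabbb
  | abcbaabcc => abcbabcc => abccc
  | caaaacc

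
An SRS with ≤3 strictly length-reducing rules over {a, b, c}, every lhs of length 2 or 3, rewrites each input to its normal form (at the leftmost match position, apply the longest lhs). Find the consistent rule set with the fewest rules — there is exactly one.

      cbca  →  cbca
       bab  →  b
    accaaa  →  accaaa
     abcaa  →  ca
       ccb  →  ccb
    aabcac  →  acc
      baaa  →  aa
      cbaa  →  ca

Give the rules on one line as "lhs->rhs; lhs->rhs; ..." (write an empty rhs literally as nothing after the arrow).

  | cbca
  | bab => b
  | accaaa
  | abcaa => cbaa => ca

abc->cb; ba->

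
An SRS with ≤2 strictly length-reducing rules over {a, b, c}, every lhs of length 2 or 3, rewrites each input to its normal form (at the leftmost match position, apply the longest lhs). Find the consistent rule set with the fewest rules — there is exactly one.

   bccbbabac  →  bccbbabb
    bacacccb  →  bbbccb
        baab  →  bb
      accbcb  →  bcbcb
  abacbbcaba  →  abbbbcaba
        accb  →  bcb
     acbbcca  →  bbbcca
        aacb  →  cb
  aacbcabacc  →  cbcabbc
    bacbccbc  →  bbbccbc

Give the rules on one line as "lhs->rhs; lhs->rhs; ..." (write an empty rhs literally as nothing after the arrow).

  | bccbbabac => bccbbabb
  | bacacccb => bbacccb => bbbccb
  | baab => bb
  | accbcb => bcbcb

aa->; ac->b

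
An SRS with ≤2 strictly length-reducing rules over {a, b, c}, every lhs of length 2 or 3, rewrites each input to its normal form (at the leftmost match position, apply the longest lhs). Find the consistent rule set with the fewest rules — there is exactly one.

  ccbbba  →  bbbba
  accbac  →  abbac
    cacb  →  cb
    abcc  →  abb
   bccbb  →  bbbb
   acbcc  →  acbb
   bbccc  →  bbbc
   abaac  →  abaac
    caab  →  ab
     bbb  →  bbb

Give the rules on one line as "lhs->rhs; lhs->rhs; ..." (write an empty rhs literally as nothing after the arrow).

  | ccbbba => bbbba
  | accbac => abbac
  | cacb => cb
  | abcc => abb

ca->; cc->b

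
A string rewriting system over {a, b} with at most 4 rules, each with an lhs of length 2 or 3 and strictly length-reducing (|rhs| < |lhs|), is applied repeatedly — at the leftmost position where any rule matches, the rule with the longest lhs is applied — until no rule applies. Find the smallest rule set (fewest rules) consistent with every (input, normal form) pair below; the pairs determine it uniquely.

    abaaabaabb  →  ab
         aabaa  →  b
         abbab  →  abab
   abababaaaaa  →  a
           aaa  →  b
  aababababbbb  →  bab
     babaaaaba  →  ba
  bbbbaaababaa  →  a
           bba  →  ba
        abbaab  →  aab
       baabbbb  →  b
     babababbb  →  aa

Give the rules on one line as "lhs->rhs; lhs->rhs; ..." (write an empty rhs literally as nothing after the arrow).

  | abaaabaabb => aaabaabb => bbaabb => baabb => abb => ab
  | aabaa => aaa => b
  | abbab => abab
  | abababaaaaa => ababaaaaa => abaaaaa => aaaaa => baa => a

aaa->b; baa->a; bb->b; bbb->aa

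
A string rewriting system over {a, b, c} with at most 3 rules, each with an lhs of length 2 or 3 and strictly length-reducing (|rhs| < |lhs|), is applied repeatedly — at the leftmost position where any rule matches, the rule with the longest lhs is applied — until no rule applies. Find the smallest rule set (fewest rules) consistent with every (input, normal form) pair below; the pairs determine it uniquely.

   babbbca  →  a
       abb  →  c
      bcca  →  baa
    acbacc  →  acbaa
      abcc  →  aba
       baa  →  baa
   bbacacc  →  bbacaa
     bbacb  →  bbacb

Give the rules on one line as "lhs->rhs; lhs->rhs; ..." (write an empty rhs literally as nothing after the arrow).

abb->c; bca->a; cc->a

  | babbbca => bcbca => bca => a
  | abb => c
  | bcca => baa
  | acbacc => acbaa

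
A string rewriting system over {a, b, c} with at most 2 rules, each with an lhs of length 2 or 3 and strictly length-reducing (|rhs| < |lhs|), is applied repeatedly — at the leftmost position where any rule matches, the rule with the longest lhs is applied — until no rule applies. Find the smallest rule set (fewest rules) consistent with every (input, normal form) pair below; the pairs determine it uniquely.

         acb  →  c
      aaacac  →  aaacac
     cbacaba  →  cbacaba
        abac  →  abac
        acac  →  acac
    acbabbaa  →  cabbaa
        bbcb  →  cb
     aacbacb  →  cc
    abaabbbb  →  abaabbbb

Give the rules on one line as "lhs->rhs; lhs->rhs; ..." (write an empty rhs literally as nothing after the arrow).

acb->bc; bc->c

  | acb => bc => c
  | aaacac
  | cbacaba
  | abac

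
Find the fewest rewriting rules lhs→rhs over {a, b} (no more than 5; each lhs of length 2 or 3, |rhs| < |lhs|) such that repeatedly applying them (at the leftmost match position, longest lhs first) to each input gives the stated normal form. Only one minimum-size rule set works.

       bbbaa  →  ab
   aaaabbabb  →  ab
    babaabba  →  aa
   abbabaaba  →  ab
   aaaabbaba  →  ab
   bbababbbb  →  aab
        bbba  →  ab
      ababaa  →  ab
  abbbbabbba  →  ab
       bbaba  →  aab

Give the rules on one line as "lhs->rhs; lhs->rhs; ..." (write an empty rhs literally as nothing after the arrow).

  | bbbaa => abaa => aba => ab
  | aaaabbabb => abbabb => ababb => abbb => abb => ab
  | babaabba => bbaabba => aaabba => bba => aa
  | abbabaaba => ababaaba => abbaaba => abaaba => ababa => abba => aba => ab

aaa->; abb->ab; ba->b; bb->a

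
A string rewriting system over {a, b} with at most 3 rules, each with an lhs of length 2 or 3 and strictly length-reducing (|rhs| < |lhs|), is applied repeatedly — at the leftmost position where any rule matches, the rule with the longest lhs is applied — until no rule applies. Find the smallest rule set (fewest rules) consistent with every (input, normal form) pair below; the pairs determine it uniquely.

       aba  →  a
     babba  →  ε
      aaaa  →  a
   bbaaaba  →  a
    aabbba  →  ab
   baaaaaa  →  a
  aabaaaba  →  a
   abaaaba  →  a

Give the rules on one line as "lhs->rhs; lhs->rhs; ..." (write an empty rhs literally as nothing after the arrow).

aa->a; ba->; bba->

  | aba => a
  | babba => bba => ε
  | aaaa => aaa => aa => a
  | bbaaaba => aaba => aba => a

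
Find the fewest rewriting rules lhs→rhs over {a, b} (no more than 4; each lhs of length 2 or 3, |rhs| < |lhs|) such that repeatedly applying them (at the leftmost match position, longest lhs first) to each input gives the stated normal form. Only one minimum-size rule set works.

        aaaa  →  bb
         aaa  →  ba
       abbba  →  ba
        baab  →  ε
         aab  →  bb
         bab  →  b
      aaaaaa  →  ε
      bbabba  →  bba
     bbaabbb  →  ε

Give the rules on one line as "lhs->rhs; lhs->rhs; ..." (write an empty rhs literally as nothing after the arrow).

  | aaaa => baa => bb
  | aaa => ba
  | abbba => ba
  | baab => bbb => ε

aa->b; ab->; abb->; bbb->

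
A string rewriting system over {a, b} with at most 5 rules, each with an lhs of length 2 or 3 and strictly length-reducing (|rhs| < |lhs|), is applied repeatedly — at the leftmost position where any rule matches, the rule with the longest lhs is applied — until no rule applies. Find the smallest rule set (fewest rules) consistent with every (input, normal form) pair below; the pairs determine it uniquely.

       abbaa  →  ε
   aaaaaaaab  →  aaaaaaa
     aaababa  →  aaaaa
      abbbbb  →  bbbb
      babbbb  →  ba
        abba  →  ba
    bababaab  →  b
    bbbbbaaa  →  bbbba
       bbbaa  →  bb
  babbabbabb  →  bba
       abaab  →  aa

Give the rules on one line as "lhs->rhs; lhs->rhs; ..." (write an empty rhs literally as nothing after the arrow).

  | abbaa => baa => ε
  | aaaaaaaab => aaaaaaa
  | aaababa => aaaaba => aaaaa
  | abbbbb => bbbb

ab->; aba->aa; baa->; bab->ba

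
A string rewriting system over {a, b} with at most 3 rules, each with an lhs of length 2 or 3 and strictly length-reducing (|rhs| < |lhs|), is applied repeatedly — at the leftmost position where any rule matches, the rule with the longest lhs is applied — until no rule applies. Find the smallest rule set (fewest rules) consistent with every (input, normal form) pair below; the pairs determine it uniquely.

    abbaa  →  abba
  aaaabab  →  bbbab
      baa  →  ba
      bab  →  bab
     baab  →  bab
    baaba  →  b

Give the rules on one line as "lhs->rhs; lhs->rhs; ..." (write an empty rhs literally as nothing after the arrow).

aab->bb; aba->; baa->ba

  | abbaa => abba
  | aaaabab => aabbab => bbbab
  | baa => ba
  | bab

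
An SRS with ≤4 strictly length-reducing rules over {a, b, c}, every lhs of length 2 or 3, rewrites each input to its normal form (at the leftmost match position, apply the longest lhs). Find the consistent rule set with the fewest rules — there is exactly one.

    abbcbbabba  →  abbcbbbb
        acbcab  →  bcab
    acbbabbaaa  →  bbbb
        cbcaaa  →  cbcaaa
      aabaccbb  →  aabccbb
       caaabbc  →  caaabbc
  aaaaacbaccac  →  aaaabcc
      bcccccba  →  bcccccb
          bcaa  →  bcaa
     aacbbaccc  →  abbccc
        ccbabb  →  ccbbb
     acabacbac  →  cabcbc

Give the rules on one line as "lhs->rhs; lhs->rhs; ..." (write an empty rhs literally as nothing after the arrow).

  | abbcbbabba => abbcbbbba => abbcbbbb
  | acbcab => bcab
  | acbbabbaaa => bbabbaaa => bbbbaaa => bbbbaa => bbbba => bbbb
  | cbcaaa

ac->; aca->ca; ba->b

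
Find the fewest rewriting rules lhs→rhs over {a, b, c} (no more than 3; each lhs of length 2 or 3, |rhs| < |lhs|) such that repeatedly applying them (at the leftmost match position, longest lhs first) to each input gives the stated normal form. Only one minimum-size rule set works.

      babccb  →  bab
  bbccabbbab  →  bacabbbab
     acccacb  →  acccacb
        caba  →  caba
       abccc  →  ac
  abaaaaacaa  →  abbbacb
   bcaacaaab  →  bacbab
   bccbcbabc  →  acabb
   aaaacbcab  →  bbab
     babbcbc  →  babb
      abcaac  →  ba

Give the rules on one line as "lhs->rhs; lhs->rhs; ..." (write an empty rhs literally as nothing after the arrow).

  | babccb => baacb => bbcb => bab
  | bbccabbbab => bacabbbab
  | acccacb
  | caba

aa->b; bc->a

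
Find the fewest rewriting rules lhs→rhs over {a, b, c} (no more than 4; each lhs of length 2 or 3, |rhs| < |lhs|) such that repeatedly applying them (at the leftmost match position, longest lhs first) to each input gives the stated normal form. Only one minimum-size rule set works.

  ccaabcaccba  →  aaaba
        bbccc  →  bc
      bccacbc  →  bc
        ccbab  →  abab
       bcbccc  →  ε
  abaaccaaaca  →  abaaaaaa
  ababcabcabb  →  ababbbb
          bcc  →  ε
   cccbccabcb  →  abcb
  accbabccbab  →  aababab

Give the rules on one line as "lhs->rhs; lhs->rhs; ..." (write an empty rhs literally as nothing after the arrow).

acb->b; bcc->; ca->; cc->a

  | ccaabcaccba => aaabcaccba => aaabccba => aaaba
  | bbccc => bc
  | bccacbc => acbc => bc
  | ccbab => abab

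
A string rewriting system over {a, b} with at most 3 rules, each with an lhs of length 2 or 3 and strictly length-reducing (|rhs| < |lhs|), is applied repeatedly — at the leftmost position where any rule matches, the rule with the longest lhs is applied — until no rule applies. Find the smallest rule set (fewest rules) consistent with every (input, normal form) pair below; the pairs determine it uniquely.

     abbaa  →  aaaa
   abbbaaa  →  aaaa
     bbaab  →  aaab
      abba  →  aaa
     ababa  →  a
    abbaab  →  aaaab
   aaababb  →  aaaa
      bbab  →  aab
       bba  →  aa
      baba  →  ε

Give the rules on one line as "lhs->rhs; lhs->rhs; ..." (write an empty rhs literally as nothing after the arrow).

ba->; bb->a

  | abbaa => aaaa
  | abbbaaa => aabaaa => aaaa
  | bbaab => aaab
  | abba => aaa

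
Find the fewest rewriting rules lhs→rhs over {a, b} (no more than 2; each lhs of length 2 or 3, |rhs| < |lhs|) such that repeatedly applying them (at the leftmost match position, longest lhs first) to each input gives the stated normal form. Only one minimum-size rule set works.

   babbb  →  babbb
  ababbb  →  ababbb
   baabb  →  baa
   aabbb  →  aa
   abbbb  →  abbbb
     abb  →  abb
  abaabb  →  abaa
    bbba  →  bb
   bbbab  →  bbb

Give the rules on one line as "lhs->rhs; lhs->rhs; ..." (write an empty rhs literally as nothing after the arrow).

  | babbb
  | ababbb
  | baabb => baab => baa
  | aabbb => aabb => aab => aa

aab->aa; bba->b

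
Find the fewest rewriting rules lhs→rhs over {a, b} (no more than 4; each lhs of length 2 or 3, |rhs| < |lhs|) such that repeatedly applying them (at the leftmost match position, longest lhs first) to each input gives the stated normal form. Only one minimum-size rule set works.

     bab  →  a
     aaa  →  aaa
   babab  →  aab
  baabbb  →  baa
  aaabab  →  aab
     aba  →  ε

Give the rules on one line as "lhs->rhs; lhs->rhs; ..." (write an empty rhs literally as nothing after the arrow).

  | bab => a
  | aaa
  | babab => aab
  | baabbb => baa

aba->; bab->a; bbb->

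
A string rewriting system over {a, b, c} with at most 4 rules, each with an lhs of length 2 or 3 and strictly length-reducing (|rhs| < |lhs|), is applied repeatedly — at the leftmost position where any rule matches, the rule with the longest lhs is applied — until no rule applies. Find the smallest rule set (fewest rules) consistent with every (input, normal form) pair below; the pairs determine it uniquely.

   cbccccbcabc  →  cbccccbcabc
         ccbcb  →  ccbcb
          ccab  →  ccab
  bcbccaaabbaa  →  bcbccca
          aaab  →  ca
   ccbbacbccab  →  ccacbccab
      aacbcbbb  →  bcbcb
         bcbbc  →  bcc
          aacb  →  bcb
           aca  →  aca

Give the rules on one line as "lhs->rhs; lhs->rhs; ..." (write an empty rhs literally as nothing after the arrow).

aa->b; bab->ca; bb->

  | cbccccbcabc
  | ccbcb
  | ccab
  | bcbccaaabbaa => bcbccbabbaa => bcbcccabaa => bcbcccabb => bcbccca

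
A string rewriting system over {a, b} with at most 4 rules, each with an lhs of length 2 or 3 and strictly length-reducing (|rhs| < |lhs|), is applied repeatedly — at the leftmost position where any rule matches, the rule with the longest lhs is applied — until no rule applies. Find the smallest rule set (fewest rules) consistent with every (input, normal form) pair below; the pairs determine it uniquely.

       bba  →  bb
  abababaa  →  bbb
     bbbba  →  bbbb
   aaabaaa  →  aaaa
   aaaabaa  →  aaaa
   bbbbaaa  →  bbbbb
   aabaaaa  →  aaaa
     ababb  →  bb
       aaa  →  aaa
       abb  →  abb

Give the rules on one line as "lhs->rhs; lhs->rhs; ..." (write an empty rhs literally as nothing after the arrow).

aba->; ba->b; baa->bb

  | bba => bb
  | abababaa => babaa => bbaa => bbb
  | bbbba => bbbb
  | aaabaaa => aaaa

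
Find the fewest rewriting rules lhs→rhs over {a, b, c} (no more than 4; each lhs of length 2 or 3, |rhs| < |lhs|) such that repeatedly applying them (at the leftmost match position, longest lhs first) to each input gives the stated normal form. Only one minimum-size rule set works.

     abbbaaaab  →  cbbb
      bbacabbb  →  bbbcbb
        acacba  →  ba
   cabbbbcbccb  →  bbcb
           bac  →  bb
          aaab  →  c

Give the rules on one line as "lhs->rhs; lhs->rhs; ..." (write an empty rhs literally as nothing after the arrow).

ab->c; ac->b; acb->; ccb->

  | abbbaaaab => cbbaaaab => cbbaaac => cbbaab => cbbac => cbbb
  | bbacabbb => bbbabbb => bbbcbb
  | acacba => bacba => ba
  | cabbbbcbccb => ccbbbcbccb => bbcbccb => bbcb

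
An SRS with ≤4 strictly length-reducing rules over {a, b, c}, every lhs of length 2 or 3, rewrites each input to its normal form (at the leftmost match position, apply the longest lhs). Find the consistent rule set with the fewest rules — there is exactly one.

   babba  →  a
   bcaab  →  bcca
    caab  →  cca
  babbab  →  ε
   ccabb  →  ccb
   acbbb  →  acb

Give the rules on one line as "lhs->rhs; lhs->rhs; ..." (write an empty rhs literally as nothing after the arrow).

  | babba => bba => a
  | bcaab => bcca
  | caab => cca
  | babbab => bbab => ab => ε

aab->ca; ab->; bb->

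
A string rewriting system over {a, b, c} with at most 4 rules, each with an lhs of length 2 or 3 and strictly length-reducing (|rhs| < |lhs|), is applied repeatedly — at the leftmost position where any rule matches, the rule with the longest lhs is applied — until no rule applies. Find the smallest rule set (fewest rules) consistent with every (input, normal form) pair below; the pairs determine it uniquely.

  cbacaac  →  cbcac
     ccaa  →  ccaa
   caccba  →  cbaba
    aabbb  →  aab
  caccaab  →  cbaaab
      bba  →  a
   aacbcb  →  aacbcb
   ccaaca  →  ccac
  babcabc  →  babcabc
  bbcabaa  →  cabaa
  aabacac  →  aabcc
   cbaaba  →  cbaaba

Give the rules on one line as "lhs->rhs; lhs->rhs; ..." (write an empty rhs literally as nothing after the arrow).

aca->c; acc->ba; bb->

  | cbacaac => cbcac
  | ccaa
  | caccba => cbaba
  | aabbb => aab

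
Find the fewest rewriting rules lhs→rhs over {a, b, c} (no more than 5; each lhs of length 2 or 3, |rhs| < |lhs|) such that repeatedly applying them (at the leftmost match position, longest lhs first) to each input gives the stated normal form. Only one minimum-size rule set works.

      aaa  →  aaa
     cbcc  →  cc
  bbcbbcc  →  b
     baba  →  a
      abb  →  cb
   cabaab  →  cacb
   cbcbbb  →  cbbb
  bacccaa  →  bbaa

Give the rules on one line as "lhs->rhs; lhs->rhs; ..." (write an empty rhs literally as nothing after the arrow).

  | aaa
  | cbcc => cc
  | bbcbbcc => bbbcc => bbc => b
  | baba => bca => a

ab->c; acc->bb; bc->; caa->ac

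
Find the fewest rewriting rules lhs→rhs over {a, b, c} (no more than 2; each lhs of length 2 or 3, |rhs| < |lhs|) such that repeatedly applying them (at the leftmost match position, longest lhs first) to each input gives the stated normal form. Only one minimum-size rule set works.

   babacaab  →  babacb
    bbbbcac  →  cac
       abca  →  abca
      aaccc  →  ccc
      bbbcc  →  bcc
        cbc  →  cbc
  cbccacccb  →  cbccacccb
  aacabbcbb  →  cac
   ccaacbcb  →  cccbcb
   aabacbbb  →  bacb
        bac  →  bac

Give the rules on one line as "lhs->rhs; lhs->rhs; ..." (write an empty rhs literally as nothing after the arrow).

aa->; bb->

  | babacaab => babacb
  | bbbbcac => bbcac => cac
  | abca
  | aaccc => ccc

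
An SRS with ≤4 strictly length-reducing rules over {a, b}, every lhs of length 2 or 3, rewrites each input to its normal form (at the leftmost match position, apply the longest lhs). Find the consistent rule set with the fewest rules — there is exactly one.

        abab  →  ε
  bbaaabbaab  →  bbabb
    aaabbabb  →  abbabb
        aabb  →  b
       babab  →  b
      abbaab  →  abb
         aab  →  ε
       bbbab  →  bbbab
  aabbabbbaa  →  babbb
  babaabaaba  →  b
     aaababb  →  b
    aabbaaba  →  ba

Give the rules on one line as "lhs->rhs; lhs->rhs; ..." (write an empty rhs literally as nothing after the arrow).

aa->; aab->; aba->aa

  | abab => aab => ε
  | bbaaabbaab => bbabbaab => bbabb
  | aaabbabb => abbabb
  | aabb => b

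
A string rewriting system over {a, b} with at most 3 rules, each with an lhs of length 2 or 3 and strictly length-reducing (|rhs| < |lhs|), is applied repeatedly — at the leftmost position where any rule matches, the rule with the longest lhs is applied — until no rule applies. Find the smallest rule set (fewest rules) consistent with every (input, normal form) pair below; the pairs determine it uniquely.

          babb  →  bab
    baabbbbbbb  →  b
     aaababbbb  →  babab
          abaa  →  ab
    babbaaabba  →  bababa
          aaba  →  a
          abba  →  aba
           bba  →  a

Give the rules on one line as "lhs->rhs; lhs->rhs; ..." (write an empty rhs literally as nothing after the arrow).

aa->b; abb->ab; bb->

  | babb => bab
  | baabbbbbbb => bbbbbbbbb => bbbbbbb => bbbbb => bbb => b
  | aaababbbb => bababbbb => bababbb => bababb => babab
  | abaa => abb => ab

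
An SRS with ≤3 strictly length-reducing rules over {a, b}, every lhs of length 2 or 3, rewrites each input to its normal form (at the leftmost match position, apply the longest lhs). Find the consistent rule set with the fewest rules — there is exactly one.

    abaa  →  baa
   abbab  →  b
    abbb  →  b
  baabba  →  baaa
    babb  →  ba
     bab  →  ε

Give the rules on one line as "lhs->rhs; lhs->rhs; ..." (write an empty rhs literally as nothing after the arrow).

ab->b; abb->a; bb->

  | abaa => baa
  | abbab => aab => ab => b
  | abbb => ab => b
  | baabba => baaa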